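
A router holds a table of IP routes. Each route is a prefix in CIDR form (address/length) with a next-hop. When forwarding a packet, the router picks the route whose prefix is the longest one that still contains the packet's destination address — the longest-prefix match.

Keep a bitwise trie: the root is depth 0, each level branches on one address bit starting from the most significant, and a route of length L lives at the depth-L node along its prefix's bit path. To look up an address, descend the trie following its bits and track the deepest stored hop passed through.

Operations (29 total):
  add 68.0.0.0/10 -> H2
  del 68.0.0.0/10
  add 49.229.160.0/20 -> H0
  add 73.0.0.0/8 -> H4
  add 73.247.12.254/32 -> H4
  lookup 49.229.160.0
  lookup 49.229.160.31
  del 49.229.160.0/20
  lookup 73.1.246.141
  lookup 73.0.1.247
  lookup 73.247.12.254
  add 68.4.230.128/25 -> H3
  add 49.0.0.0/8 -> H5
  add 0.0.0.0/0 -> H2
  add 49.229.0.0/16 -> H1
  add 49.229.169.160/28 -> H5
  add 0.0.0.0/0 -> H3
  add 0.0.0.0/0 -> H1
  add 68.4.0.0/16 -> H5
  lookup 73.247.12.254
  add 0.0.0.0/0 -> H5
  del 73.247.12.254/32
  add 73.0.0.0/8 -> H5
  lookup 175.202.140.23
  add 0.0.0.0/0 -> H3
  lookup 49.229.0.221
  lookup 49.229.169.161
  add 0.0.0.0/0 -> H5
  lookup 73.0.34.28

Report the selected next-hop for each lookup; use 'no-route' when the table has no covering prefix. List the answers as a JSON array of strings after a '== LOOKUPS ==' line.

Process each operation:
  + 68.0.0.0/10 (H2) depth=10
  - 68.0.0.0/10 clear@10
  + 49.229.160.0/20 (H0) depth=20
  + 73.0.0.0/8 (H4) depth=8
  + 73.247.12.254/32 (H4) depth=32
  ? 49.229.160.0  path d0:-→d1:-→d2:-→d3:-→d4:-→d5:-→d6:-→d7:-→d8:-→d9:-→d10:-→d11:-→d12:-→d13:-→d14:-→d15:-→d16:-→d17:-→d18:-→d19:-→d20:H0  best=H0
  ? 49.229.160.31  path d0:-→d1:-→d2:-→d3:-→d4:-→d5:-→d6:-→d7:-→d8:-→d9:-→d10:-→d11:-→d12:-→d13:-→d14:-→d15:-→d16:-→d17:-→d18:-→d19:-→d20:H0  best=H0
  - 49.229.160.0/20 clear@20
  ? 73.1.246.141  path d0:-→d1:-→d2:-→d3:-→d4:-→d5:-→d6:-→d7:-→d8:H4  best=H4
  ? 73.0.1.247  path d0:-→d1:-→d2:-→d3:-→d4:-→d5:-→d6:-→d7:-→d8:H4  best=H4
  ? 73.247.12.254  path d0:-→d1:-→d2:-→d3:-→d4:-→d5:-→d6:-→d7:-→d8:H4→d9:-→d10:-→d11:-→d12:-→d13:-→d14:-→d15:-→d16:-→d17:-→d18:-→d19:-→d20:-→d21:-→d22:-→d23:-→d24:-→d25:-→d26:-→d27:-→d28:-→d29:-→d30:-→d31:-→d32:H4  best=H4
  + 68.4.230.128/25 (H3) depth=25
  + 49.0.0.0/8 (H5) depth=8
  + 0.0.0.0/0 (H2) depth=0
  + 49.229.0.0/16 (H1) depth=16
  + 49.229.169.160/28 (H5) depth=28
  + 0.0.0.0/0 (H3) depth=0
  + 0.0.0.0/0 (H1) depth=0
  + 68.4.0.0/16 (H5) depth=16
  ? 73.247.12.254  path d0:H1→d1:-→d2:-→d3:-→d4:-→d5:-→d6:-→d7:-→d8:H4→d9:-→d10:-→d11:-→d12:-→d13:-→d14:-→d15:-→d16:-→d17:-→d18:-→d19:-→d20:-→d21:-→d22:-→d23:-→d24:-→d25:-→d26:-→d27:-→d28:-→d29:-→d30:-→d31:-→d32:H4  best=H4
  + 0.0.0.0/0 (H5) depth=0
  - 73.247.12.254/32 clear@32
  + 73.0.0.0/8 (H5) depth=8
  ? 175.202.140.23  path d0:H5  best=H5
  + 0.0.0.0/0 (H3) depth=0
  ? 49.229.0.221  path d0:H3→d1:-→d2:-→d3:-→d4:-→d5:-→d6:-→d7:-→d8:H5→d9:-→d10:-→d11:-→d12:-→d13:-→d14:-→d15:-→d16:H1  best=H1
  ? 49.229.169.161  path d0:H3→d1:-→d2:-→d3:-→d4:-→d5:-→d6:-→d7:-→d8:H5→d9:-→d10:-→d11:-→d12:-→d13:-→d14:-→d15:-→d16:H1→d17:-→d18:-→d19:-→d20:-→d21:-→d22:-→d23:-→d24:-→d25:-→d26:-→d27:-→d28:H5  best=H5
  + 0.0.0.0/0 (H5) depth=0
  ? 73.0.34.28  path d0:H5→d1:-→d2:-→d3:-→d4:-→d5:-→d6:-→d7:-→d8:H5  best=H5

== LOOKUPS ==
["H0","H0","H4","H4","H4","H4","H5","H1","H5","H5"]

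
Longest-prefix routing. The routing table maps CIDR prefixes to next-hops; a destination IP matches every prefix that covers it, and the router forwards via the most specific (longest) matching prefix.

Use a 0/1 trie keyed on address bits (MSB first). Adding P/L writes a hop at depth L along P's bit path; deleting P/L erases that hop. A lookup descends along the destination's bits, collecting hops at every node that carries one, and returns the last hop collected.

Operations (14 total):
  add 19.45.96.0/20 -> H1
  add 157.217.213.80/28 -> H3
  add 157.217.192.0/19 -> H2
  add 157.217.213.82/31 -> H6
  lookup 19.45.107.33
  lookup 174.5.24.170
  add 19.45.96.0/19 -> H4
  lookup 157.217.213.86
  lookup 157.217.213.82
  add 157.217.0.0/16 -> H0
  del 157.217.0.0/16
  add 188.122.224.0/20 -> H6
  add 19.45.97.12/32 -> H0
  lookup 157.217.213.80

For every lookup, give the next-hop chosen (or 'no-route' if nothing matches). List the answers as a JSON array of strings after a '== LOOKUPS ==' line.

Trace:
  + 19.45.96.0/20 (H1) depth=20
  + 157.217.213.80/28 (H3) depth=28
  + 157.217.192.0/19 (H2) depth=19
  + 157.217.213.82/31 (H6) depth=31
  ? 19.45.107.33  path d0:-→d1:-→d2:-→d3:-→d4:-→d5:-→d6:-→d7:-→d8:-→d9:-→d10:-→d11:-→d12:-→d13:-→d14:-→d15:-→d16:-→d17:-→d18:-→d19:-→d20:H1  best=H1
  ? 174.5.24.170  path d0:-→d1:-→d2:-  best=no-route
  + 19.45.96.0/19 (H4) depth=19
  ? 157.217.213.86  path d0:-→d1:-→d2:-→d3:-→d4:-→d5:-→d6:-→d7:-→d8:-→d9:-→d10:-→d11:-→d12:-→d13:-→d14:-→d15:-→d16:-→d17:-→d18:-→d19:H2→d20:-→d21:-→d22:-→d23:-→d24:-→d25:-→d26:-→d27:-→d28:H3→d29:-  best=H3
  ? 157.217.213.82  path d0:-→d1:-→d2:-→d3:-→d4:-→d5:-→d6:-→d7:-→d8:-→d9:-→d10:-→d11:-→d12:-→d13:-→d14:-→d15:-→d16:-→d17:-→d18:-→d19:H2→d20:-→d21:-→d22:-→d23:-→d24:-→d25:-→d26:-→d27:-→d28:H3→d29:-→d30:-→d31:H6  best=H6
  + 157.217.0.0/16 (H0) depth=16
  del 157.217.0.0/16 (clear depth 16)
  + 188.122.224.0/20 (H6) depth=20
  + 19.45.97.12/32 (H0) depth=32
  ? 157.217.213.80  path d0:-→d1:-→d2:-→d3:-→d4:-→d5:-→d6:-→d7:-→d8:-→d9:-→d10:-→d11:-→d12:-→d13:-→d14:-→d15:-→d16:-→d17:-→d18:-→d19:H2→d20:-→d21:-→d22:-→d23:-→d24:-→d25:-→d26:-→d27:-→d28:H3→d29:-→d30:-  best=H3

== LOOKUPS ==
["H1","no-route","H3","H6","H3"]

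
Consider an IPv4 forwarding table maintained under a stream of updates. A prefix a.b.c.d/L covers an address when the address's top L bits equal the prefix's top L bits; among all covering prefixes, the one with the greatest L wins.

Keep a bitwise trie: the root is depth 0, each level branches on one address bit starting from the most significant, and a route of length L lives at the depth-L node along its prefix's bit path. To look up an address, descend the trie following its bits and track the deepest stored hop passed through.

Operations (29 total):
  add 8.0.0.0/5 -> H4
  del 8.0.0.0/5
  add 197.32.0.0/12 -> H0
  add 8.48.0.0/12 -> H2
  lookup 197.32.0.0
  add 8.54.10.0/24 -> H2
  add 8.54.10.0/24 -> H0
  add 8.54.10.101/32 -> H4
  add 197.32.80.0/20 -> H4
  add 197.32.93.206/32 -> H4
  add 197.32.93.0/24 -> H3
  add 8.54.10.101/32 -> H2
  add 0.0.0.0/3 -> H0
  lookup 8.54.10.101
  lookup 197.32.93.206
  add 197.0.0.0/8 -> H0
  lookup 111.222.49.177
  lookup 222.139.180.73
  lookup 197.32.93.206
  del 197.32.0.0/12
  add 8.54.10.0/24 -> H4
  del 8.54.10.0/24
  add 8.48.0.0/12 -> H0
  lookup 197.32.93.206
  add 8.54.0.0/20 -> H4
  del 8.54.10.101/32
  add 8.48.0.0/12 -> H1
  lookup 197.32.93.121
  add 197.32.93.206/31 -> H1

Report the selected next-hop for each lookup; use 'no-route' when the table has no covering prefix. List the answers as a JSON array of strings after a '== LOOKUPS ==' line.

Process each operation:
  add 8.0.0.0/5 -> H4 at depth 5
  del 8.0.0.0/5 (clear depth 5)
  add 197.32.0.0/12 -> H0 at depth 12
  add 8.48.0.0/12 -> H2 at depth 12
  lookup 197.32.0.0: bits 110001010010 walk d0:-→d1:-→d2:-→d3:-→d4:-→d5:-→d6:-→d7:-→d8:-→d9:-→d10:-→d11:-→d12:H0 -> H0
  add 8.54.10.0/24 -> H2 at depth 24
  add 8.54.10.0/24 -> H0 at depth 24
  add 8.54.10.101/32 -> H4 at depth 32
  add 197.32.80.0/20 -> H4 at depth 20
  add 197.32.93.206/32 -> H4 at depth 32
  add 197.32.93.0/24 -> H3 at depth 24
  add 8.54.10.101/32 -> H2 at depth 32
  add 0.0.0.0/3 -> H0 at depth 3
  lookup 8.54.10.101: bits 00001000001101100000101001100101 walk d0:-→d1:-→d2:-→d3:H0→d4:-→d5:-→d6:-→d7:-→d8:-→d9:-→d10:-→d11:-→d12:H2→d13:-→d14:-→d15:-→d16:-→d17:-→d18:-→d19:-→d20:-→d21:-→d22:-→d23:-→d24:H0→d25:-→d26:-→d27:-→d28:-→d29:-→d30:-→d31:-→d32:H2 -> H2
  lookup 197.32.93.206: bits 11000101001000000101110111001110 walk d0:-→d1:-→d2:-→d3:-→d4:-→d5:-→d6:-→d7:-→d8:-→d9:-→d10:-→d11:-→d12:H0→d13:-→d14:-→d15:-→d16:-→d17:-→d18:-→d19:-→d20:H4→d21:-→d22:-→d23:-→d24:H3→d25:-→d26:-→d27:-→d28:-→d29:-→d30:-→d31:-→d32:H4 -> H4
  add 197.0.0.0/8 -> H0 at depth 8
  lookup 111.222.49.177: bits 0 walk d0:-→d1:- -> no-route
  lookup 222.139.180.73: bits 110 walk d0:-→d1:-→d2:-→d3:- -> no-route
  lookup 197.32.93.206: bits 11000101001000000101110111001110 walk d0:-→d1:-→d2:-→d3:-→d4:-→d5:-→d6:-→d7:-→d8:H0→d9:-→d10:-→d11:-→d12:H0→d13:-→d14:-→d15:-→d16:-→d17:-→d18:-→d19:-→d20:H4→d21:-→d22:-→d23:-→d24:H3→d25:-→d26:-→d27:-→d28:-→d29:-→d30:-→d31:-→d32:H4 -> H4
  del 197.32.0.0/12 (clear depth 12)
  add 8.54.10.0/24 -> H4 at depth 24
  del 8.54.10.0/24 (clear depth 24)
  add 8.48.0.0/12 -> H0 at depth 12
  lookup 197.32.93.206: bits 11000101001000000101110111001110 walk d0:-→d1:-→d2:-→d3:-→d4:-→d5:-→d6:-→d7:-→d8:H0→d9:-→d10:-→d11:-→d12:-→d13:-→d14:-→d15:-→d16:-→d17:-→d18:-→d19:-→d20:H4→d21:-→d22:-→d23:-→d24:H3→d25:-→d26:-→d27:-→d28:-→d29:-→d30:-→d31:-→d32:H4 -> H4
  add 8.54.0.0/20 -> H4 at depth 20
  del 8.54.10.101/32 (clear depth 32)
  add 8.48.0.0/12 -> H1 at depth 12
  lookup 197.32.93.121: bits 110001010010000001011101 walk d0:-→d1:-→d2:-→d3:-→d4:-→d5:-→d6:-→d7:-→d8:H0→d9:-→d10:-→d11:-→d12:-→d13:-→d14:-→d15:-→d16:-→d17:-→d18:-→d19:-→d20:H4→d21:-→d22:-→d23:-→d24:H3 -> H3
  add 197.32.93.206/31 -> H1 at depth 31

== LOOKUPS ==
["H0","H2","H4","no-route","no-route","H4","H4","H3"]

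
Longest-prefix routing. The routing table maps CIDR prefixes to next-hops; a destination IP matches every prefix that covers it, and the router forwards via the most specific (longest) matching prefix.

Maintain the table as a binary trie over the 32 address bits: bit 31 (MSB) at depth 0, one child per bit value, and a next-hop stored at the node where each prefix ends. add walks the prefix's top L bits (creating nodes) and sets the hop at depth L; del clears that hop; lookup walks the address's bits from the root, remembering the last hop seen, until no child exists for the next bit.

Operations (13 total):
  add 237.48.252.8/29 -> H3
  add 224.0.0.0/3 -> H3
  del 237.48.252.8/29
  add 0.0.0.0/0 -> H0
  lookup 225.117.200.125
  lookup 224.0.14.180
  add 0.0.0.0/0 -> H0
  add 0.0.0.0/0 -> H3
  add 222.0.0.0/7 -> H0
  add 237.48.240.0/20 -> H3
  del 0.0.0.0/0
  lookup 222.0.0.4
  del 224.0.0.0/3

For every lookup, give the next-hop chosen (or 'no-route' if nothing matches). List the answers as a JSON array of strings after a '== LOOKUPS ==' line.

Trace:
  add 237.48.252.8/29 -> H3 at depth 29
  add 224.0.0.0/3 -> H3 at depth 3
  - 237.48.252.8/29 clear@29
  add 0.0.0.0/0 -> H0 at depth 0
  lookup 225.117.200.125: bits 1110 walk d0:H0→d1:-→d2:-→d3:H3→d4:- -> H3
  lookup 224.0.14.180: bits 1110 walk d0:H0→d1:-→d2:-→d3:H3→d4:- -> H3
  add 0.0.0.0/0 -> H0 at depth 0
  add 0.0.0.0/0 -> H3 at depth 0
  add 222.0.0.0/7 -> H0 at depth 7
  add 237.48.240.0/20 -> H3 at depth 20
  - 0.0.0.0/0 clear@0
  lookup 222.0.0.4: bits 1101111 walk d0:-→d1:-→d2:-→d3:-→d4:-→d5:-→d6:-→d7:H0 -> H0
  - 224.0.0.0/3 clear@3

== LOOKUPS ==
["H3","H3","H0"]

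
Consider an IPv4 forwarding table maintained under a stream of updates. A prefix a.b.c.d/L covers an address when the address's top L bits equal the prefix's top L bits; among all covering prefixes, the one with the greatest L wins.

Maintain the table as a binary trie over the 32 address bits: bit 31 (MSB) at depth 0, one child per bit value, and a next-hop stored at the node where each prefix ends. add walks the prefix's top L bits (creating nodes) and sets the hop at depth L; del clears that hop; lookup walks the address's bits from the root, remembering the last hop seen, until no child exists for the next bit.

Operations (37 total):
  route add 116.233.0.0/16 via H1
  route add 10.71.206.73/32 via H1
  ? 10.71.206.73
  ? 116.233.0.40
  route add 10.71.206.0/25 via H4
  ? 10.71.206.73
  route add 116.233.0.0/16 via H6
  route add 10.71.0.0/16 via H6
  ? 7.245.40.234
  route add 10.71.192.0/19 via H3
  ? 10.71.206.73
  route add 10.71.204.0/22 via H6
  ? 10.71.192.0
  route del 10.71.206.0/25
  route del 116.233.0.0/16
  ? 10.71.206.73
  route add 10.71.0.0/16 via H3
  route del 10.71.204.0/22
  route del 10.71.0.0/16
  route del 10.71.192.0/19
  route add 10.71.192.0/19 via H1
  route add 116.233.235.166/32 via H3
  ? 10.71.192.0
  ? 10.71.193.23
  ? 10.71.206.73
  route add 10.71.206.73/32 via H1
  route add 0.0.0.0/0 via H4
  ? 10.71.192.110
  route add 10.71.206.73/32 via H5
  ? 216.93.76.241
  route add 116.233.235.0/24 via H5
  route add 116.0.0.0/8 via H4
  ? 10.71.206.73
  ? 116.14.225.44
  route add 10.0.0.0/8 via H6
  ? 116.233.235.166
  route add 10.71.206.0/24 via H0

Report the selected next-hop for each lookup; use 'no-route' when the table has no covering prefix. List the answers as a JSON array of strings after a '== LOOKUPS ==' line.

Process each operation:
  add 116.233.0.0/16 -> H1 at depth 16
  add 10.71.206.73/32 -> H1 at depth 32
  lookup 10.71.206.73: bits 00001010010001111100111001001001 walk d0:-→d1:-→d2:-→d3:-→d4:-→d5:-→d6:-→d7:-→d8:-→d9:-→d10:-→d11:-→d12:-→d13:-→d14:-→d15:-→d16:-→d17:-→d18:-→d19:-→d20:-→d21:-→d22:-→d23:-→d24:-→d25:-→d26:-→d27:-→d28:-→d29:-→d30:-→d31:-→d32:H1 -> H1
  lookup 116.233.0.40: bits 0111010011101001 walk d0:-→d1:-→d2:-→d3:-→d4:-→d5:-→d6:-→d7:-→d8:-→d9:-→d10:-→d11:-→d12:-→d13:-→d14:-→d15:-→d16:H1 -> H1
  add 10.71.206.0/25 -> H4 at depth 25
  lookup 10.71.206.73: bits 00001010010001111100111001001001 walk d0:-→d1:-→d2:-→d3:-→d4:-→d5:-→d6:-→d7:-→d8:-→d9:-→d10:-→d11:-→d12:-→d13:-→d14:-→d15:-→d16:-→d17:-→d18:-→d19:-→d20:-→d21:-→d22:-→d23:-→d24:-→d25:H4→d26:-→d27:-→d28:-→d29:-→d30:-→d31:-→d32:H1 -> H1
  add 116.233.0.0/16 -> H6 at depth 16
  add 10.71.0.0/16 -> H6 at depth 16
  lookup 7.245.40.234: bits 0000 walk d0:-→d1:-→d2:-→d3:-→d4:- -> no-route
  add 10.71.192.0/19 -> H3 at depth 19
  lookup 10.71.206.73: bits 00001010010001111100111001001001 walk d0:-→d1:-→d2:-→d3:-→d4:-→d5:-→d6:-→d7:-→d8:-→d9:-→d10:-→d11:-→d12:-→d13:-→d14:-→d15:-→d16:H6→d17:-→d18:-→d19:H3→d20:-→d21:-→d22:-→d23:-→d24:-→d25:H4→d26:-→d27:-→d28:-→d29:-→d30:-→d31:-→d32:H1 -> H1
  add 10.71.204.0/22 -> H6 at depth 22
  lookup 10.71.192.0: bits 00001010010001111100 walk d0:-→d1:-→d2:-→d3:-→d4:-→d5:-→d6:-→d7:-→d8:-→d9:-→d10:-→d11:-→d12:-→d13:-→d14:-→d15:-→d16:H6→d17:-→d18:-→d19:H3→d20:- -> H3
  del 10.71.206.0/25 (clear depth 25)
  del 116.233.0.0/16 (clear depth 16)
  lookup 10.71.206.73: bits 00001010010001111100111001001001 walk d0:-→d1:-→d2:-→d3:-→d4:-→d5:-→d6:-→d7:-→d8:-→d9:-→d10:-→d11:-→d12:-→d13:-→d14:-→d15:-→d16:H6→d17:-→d18:-→d19:H3→d20:-→d21:-→d22:H6→d23:-→d24:-→d25:-→d26:-→d27:-→d28:-→d29:-→d30:-→d31:-→d32:H1 -> H1
  add 10.71.0.0/16 -> H3 at depth 16
  del 10.71.204.0/22 (clear depth 22)
  del 10.71.0.0/16 (clear depth 16)
  del 10.71.192.0/19 (clear depth 19)
  add 10.71.192.0/19 -> H1 at depth 19
  add 116.233.235.166/32 -> H3 at depth 32
  lookup 10.71.192.0: bits 00001010010001111100 walk d0:-→d1:-→d2:-→d3:-→d4:-→d5:-→d6:-→d7:-→d8:-→d9:-→d10:-→d11:-→d12:-→d13:-→d14:-→d15:-→d16:-→d17:-→d18:-→d19:H1→d20:- -> H1
  lookup 10.71.193.23: bits 00001010010001111100 walk d0:-→d1:-→d2:-→d3:-→d4:-→d5:-→d6:-→d7:-→d8:-→d9:-→d10:-→d11:-→d12:-→d13:-→d14:-→d15:-→d16:-→d17:-→d18:-→d19:H1→d20:- -> H1
  lookup 10.71.206.73: bits 00001010010001111100111001001001 walk d0:-→d1:-→d2:-→d3:-→d4:-→d5:-→d6:-→d7:-→d8:-→d9:-→d10:-→d11:-→d12:-→d13:-→d14:-→d15:-→d16:-→d17:-→d18:-→d19:H1→d20:-→d21:-→d22:-→d23:-→d24:-→d25:-→d26:-→d27:-→d28:-→d29:-→d30:-→d31:-→d32:H1 -> H1
  add 10.71.206.73/32 -> H1 at depth 32
  add 0.0.0.0/0 -> H4 at depth 0
  lookup 10.71.192.110: bits 00001010010001111100 walk d0:H4→d1:-→d2:-→d3:-→d4:-→d5:-→d6:-→d7:-→d8:-→d9:-→d10:-→d11:-→d12:-→d13:-→d14:-→d15:-→d16:-→d17:-→d18:-→d19:H1→d20:- -> H1
  add 10.71.206.73/32 -> H5 at depth 32
  lookup 216.93.76.241: bits ε walk d0:H4 -> H4
  add 116.233.235.0/24 -> H5 at depth 24
  add 116.0.0.0/8 -> H4 at depth 8
  lookup 10.71.206.73: bits 00001010010001111100111001001001 walk d0:H4→d1:-→d2:-→d3:-→d4:-→d5:-→d6:-→d7:-→d8:-→d9:-→d10:-→d11:-→d12:-→d13:-→d14:-→d15:-→d16:-→d17:-→d18:-→d19:H1→d20:-→d21:-→d22:-→d23:-→d24:-→d25:-→d26:-→d27:-→d28:-→d29:-→d30:-→d31:-→d32:H5 -> H5
  lookup 116.14.225.44: bits 01110100 walk d0:H4→d1:-→d2:-→d3:-→d4:-→d5:-→d6:-→d7:-→d8:H4 -> H4
  add 10.0.0.0/8 -> H6 at depth 8
  lookup 116.233.235.166: bits 01110100111010011110101110100110 walk d0:H4→d1:-→d2:-→d3:-→d4:-→d5:-→d6:-→d7:-→d8:H4→d9:-→d10:-→d11:-→d12:-→d13:-→d14:-→d15:-→d16:-→d17:-→d18:-→d19:-→d20:-→d21:-→d22:-→d23:-→d24:H5→d25:-→d26:-→d27:-→d28:-→d29:-→d30:-→d31:-→d32:H3 -> H3
  add 10.71.206.0/24 -> H0 at depth 24

== LOOKUPS ==
["H1","H1","H1","no-route","H1","H3","H1","H1","H1","H1","H1","H4","H5","H4","H3"]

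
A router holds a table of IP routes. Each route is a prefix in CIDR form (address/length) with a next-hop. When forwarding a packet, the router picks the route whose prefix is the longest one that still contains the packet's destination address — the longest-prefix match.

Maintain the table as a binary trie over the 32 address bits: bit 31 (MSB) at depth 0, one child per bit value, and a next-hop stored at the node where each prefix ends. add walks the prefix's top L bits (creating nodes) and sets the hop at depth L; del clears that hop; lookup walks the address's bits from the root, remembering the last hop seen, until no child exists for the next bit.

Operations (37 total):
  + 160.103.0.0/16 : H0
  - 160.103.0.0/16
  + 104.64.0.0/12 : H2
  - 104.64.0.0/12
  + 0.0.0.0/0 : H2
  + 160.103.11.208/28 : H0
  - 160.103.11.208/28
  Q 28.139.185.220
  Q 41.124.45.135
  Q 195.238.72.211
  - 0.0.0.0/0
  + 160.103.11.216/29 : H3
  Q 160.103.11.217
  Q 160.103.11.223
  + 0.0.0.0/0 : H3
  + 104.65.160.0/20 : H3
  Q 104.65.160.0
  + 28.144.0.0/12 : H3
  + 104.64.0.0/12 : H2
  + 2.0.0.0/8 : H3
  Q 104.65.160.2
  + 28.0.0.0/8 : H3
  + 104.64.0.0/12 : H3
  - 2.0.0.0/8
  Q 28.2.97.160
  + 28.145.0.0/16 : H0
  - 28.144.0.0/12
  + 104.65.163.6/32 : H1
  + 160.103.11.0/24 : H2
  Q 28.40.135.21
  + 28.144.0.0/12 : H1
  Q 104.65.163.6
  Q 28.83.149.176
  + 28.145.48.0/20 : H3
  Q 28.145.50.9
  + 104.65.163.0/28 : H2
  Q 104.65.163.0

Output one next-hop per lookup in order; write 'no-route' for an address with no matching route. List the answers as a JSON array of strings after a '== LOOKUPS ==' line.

Apply in order:
  add 160.103.0.0/16 -> H0 at depth 16
  - 160.103.0.0/16 clear@16
  add 104.64.0.0/12 -> H2 at depth 12
  - 104.64.0.0/12 clear@12
  add 0.0.0.0/0 -> H2 at depth 0
  add 160.103.11.208/28 -> H0 at depth 28
  - 160.103.11.208/28 clear@28
  Q 28.139.185.220: descend 0 ; hops seen [H2] ; pick H2
  Q 41.124.45.135: descend 0 ; hops seen [H2] ; pick H2
  Q 195.238.72.211: descend 1 ; hops seen [H2] ; pick H2
  - 0.0.0.0/0 clear@0
  add 160.103.11.216/29 -> H3 at depth 29
  Q 160.103.11.217: descend 10100000011001110000101111011 ; hops seen [H3] ; pick H3
  Q 160.103.11.223: descend 10100000011001110000101111011 ; hops seen [H3] ; pick H3
  add 0.0.0.0/0 -> H3 at depth 0
  add 104.65.160.0/20 -> H3 at depth 20
  Q 104.65.160.0: descend 01101000010000011010 ; hops seen [H3,H3] ; pick H3
  add 28.144.0.0/12 -> H3 at depth 12
  add 104.64.0.0/12 -> H2 at depth 12
  add 2.0.0.0/8 -> H3 at depth 8
  Q 104.65.160.2: descend 01101000010000011010 ; hops seen [H3,H2,H3] ; pick H3
  add 28.0.0.0/8 -> H3 at depth 8
  add 104.64.0.0/12 -> H3 at depth 12
  - 2.0.0.0/8 clear@8
  Q 28.2.97.160: descend 00011100 ; hops seen [H3,H3] ; pick H3
  add 28.145.0.0/16 -> H0 at depth 16
  - 28.144.0.0/12 clear@12
  add 104.65.163.6/32 -> H1 at depth 32
  add 160.103.11.0/24 -> H2 at depth 24
  Q 28.40.135.21: descend 00011100 ; hops seen [H3,H3] ; pick H3
  add 28.144.0.0/12 -> H1 at depth 12
  Q 104.65.163.6: descend 01101000010000011010001100000110 ; hops seen [H3,H3,H3,H1] ; pick H1
  Q 28.83.149.176: descend 00011100 ; hops seen [H3,H3] ; pick H3
  add 28.145.48.0/20 -> H3 at depth 20
  Q 28.145.50.9: descend 00011100100100010011 ; hops seen [H3,H3,H1,H0,H3] ; pick H3
  add 104.65.163.0/28 -> H2 at depth 28
  Q 104.65.163.0: descend 01101000010000011010001100000 ; hops seen [H3,H3,H3,H2] ; pick H2

== LOOKUPS ==
["H2","H2","H2","H3","H3","H3","H3","H3","H3","H1","H3","H3","H2"]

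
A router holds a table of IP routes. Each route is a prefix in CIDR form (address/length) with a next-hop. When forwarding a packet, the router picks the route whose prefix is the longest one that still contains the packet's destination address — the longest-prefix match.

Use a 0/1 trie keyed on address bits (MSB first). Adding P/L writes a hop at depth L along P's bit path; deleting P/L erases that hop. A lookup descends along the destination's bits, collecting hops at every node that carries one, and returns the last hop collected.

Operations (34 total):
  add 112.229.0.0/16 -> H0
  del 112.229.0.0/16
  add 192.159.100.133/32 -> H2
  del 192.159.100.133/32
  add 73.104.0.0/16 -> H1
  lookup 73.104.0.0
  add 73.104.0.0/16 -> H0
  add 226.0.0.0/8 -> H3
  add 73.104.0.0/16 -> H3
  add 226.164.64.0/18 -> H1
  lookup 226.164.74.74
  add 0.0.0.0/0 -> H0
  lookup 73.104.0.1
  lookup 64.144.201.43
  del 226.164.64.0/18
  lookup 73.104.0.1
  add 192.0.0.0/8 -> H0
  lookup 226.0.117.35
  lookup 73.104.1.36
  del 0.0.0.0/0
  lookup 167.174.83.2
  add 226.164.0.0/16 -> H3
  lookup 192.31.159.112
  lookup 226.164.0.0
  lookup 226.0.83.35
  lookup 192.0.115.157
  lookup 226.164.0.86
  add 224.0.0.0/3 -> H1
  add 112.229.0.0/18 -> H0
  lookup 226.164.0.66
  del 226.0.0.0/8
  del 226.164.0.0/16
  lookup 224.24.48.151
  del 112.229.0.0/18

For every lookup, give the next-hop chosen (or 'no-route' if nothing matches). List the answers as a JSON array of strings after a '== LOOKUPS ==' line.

Apply in order:
  add 112.229.0.0/16 -> H0 at depth 16
  - 112.229.0.0/16 clear@16
  add 192.159.100.133/32 -> H2 at depth 32
  - 192.159.100.133/32 clear@32
  add 73.104.0.0/16 -> H1 at depth 16
  lookup 73.104.0.0: bits 0100100101101000 walk d0:-→d1:-→d2:-→d3:-→d4:-→d5:-→d6:-→d7:-→d8:-→d9:-→d10:-→d11:-→d12:-→d13:-→d14:-→d15:-→d16:H1 -> H1
  add 73.104.0.0/16 -> H0 at depth 16
  add 226.0.0.0/8 -> H3 at depth 8
  add 73.104.0.0/16 -> H3 at depth 16
  add 226.164.64.0/18 -> H1 at depth 18
  lookup 226.164.74.74: bits 111000101010010001 walk d0:-→d1:-→d2:-→d3:-→d4:-→d5:-→d6:-→d7:-→d8:H3→d9:-→d10:-→d11:-→d12:-→d13:-→d14:-→d15:-→d16:-→d17:-→d18:H1 -> H1
  add 0.0.0.0/0 -> H0 at depth 0
  lookup 73.104.0.1: bits 0100100101101000 walk d0:H0→d1:-→d2:-→d3:-→d4:-→d5:-→d6:-→d7:-→d8:-→d9:-→d10:-→d11:-→d12:-→d13:-→d14:-→d15:-→d16:H3 -> H3
  lookup 64.144.201.43: bits 0100 walk d0:H0→d1:-→d2:-→d3:-→d4:- -> H0
  - 226.164.64.0/18 clear@18
  lookup 73.104.0.1: bits 0100100101101000 walk d0:H0→d1:-→d2:-→d3:-→d4:-→d5:-→d6:-→d7:-→d8:-→d9:-→d10:-→d11:-→d12:-→d13:-→d14:-→d15:-→d16:H3 -> H3
  add 192.0.0.0/8 -> H0 at depth 8
  lookup 226.0.117.35: bits 11100010 walk d0:H0→d1:-→d2:-→d3:-→d4:-→d5:-→d6:-→d7:-→d8:H3 -> H3
  lookup 73.104.1.36: bits 0100100101101000 walk d0:H0→d1:-→d2:-→d3:-→d4:-→d5:-→d6:-→d7:-→d8:-→d9:-→d10:-→d11:-→d12:-→d13:-→d14:-→d15:-→d16:H3 -> H3
  - 0.0.0.0/0 clear@0
  lookup 167.174.83.2: bits 1 walk d0:-→d1:- -> no-route
  add 226.164.0.0/16 -> H3 at depth 16
  lookup 192.31.159.112: bits 11000000 walk d0:-→d1:-→d2:-→d3:-→d4:-→d5:-→d6:-→d7:-→d8:H0 -> H0
  lookup 226.164.0.0: bits 11100010101001000 walk d0:-→d1:-→d2:-→d3:-→d4:-→d5:-→d6:-→d7:-→d8:H3→d9:-→d10:-→d11:-→d12:-→d13:-→d14:-→d15:-→d16:H3→d17:- -> H3
  lookup 226.0.83.35: bits 11100010 walk d0:-→d1:-→d2:-→d3:-→d4:-→d5:-→d6:-→d7:-→d8:H3 -> H3
  lookup 192.0.115.157: bits 11000000 walk d0:-→d1:-→d2:-→d3:-→d4:-→d5:-→d6:-→d7:-→d8:H0 -> H0
  lookup 226.164.0.86: bits 11100010101001000 walk d0:-→d1:-→d2:-→d3:-→d4:-→d5:-→d6:-→d7:-→d8:H3→d9:-→d10:-→d11:-→d12:-→d13:-→d14:-→d15:-→d16:H3→d17:- -> H3
  add 224.0.0.0/3 -> H1 at depth 3
  add 112.229.0.0/18 -> H0 at depth 18
  lookup 226.164.0.66: bits 11100010101001000 walk d0:-→d1:-→d2:-→d3:H1→d4:-→d5:-→d6:-→d7:-→d8:H3→d9:-→d10:-→d11:-→d12:-→d13:-→d14:-→d15:-→d16:H3→d17:- -> H3
  - 226.0.0.0/8 clear@8
  - 226.164.0.0/16 clear@16
  lookup 224.24.48.151: bits 111000 walk d0:-→d1:-→d2:-→d3:H1→d4:-→d5:-→d6:- -> H1
  - 112.229.0.0/18 clear@18

== LOOKUPS ==
["H1","H1","H3","H0","H3","H3","H3","no-route","H0","H3","H3","H0","H3","H3","H1"]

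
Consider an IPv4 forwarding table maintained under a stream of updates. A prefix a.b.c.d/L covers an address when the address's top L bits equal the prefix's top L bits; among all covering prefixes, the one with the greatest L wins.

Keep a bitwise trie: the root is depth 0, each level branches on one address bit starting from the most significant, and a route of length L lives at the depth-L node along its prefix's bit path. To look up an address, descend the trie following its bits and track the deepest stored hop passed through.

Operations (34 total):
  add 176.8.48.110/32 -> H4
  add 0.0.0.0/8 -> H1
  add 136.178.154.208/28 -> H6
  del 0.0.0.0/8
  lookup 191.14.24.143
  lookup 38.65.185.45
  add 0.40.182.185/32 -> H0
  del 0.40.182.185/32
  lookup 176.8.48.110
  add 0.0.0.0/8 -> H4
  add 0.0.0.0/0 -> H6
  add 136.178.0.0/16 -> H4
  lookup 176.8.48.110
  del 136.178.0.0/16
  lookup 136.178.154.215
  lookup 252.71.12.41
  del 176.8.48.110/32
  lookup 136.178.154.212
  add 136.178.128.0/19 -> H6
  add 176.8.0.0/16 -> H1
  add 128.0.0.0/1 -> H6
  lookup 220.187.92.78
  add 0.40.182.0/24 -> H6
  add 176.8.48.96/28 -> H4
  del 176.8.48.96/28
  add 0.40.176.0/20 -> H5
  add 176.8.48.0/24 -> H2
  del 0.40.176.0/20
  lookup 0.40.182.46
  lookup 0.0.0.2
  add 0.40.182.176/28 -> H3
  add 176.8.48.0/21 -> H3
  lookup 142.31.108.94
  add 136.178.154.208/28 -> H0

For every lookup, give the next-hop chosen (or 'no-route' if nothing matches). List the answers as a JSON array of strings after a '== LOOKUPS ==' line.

Apply in order:
  add 176.8.48.110/32 -> H4 at depth 32
  add 0.0.0.0/8 -> H1 at depth 8
  add 136.178.154.208/28 -> H6 at depth 28
  del 0.0.0.0/8 (clear depth 8)
  ? 191.14.24.143  path d0:-→d1:-→d2:-→d3:-→d4:-  best=no-route
  ? 38.65.185.45  path d0:-→d1:-→d2:-  best=no-route
  add 0.40.182.185/32 -> H0 at depth 32
  del 0.40.182.185/32 (clear depth 32)
  ? 176.8.48.110  path d0:-→d1:-→d2:-→d3:-→d4:-→d5:-→d6:-→d7:-→d8:-→d9:-→d10:-→d11:-→d12:-→d13:-→d14:-→d15:-→d16:-→d17:-→d18:-→d19:-→d20:-→d21:-→d22:-→d23:-→d24:-→d25:-→d26:-→d27:-→d28:-→d29:-→d30:-→d31:-→d32:H4  best=H4
  add 0.0.0.0/8 -> H4 at depth 8
  add 0.0.0.0/0 -> H6 at depth 0
  add 136.178.0.0/16 -> H4 at depth 16
  ? 176.8.48.110  path d0:H6→d1:-→d2:-→d3:-→d4:-→d5:-→d6:-→d7:-→d8:-→d9:-→d10:-→d11:-→d12:-→d13:-→d14:-→d15:-→d16:-→d17:-→d18:-→d19:-→d20:-→d21:-→d22:-→d23:-→d24:-→d25:-→d26:-→d27:-→d28:-→d29:-→d30:-→d31:-→d32:H4  best=H4
  del 136.178.0.0/16 (clear depth 16)
  ? 136.178.154.215  path d0:H6→d1:-→d2:-→d3:-→d4:-→d5:-→d6:-→d7:-→d8:-→d9:-→d10:-→d11:-→d12:-→d13:-→d14:-→d15:-→d16:-→d17:-→d18:-→d19:-→d20:-→d21:-→d22:-→d23:-→d24:-→d25:-→d26:-→d27:-→d28:H6  best=H6
  ? 252.71.12.41  path d0:H6→d1:-  best=H6
  del 176.8.48.110/32 (clear depth 32)
  ? 136.178.154.212  path d0:H6→d1:-→d2:-→d3:-→d4:-→d5:-→d6:-→d7:-→d8:-→d9:-→d10:-→d11:-→d12:-→d13:-→d14:-→d15:-→d16:-→d17:-→d18:-→d19:-→d20:-→d21:-→d22:-→d23:-→d24:-→d25:-→d26:-→d27:-→d28:H6  best=H6
  add 136.178.128.0/19 -> H6 at depth 19
  add 176.8.0.0/16 -> H1 at depth 16
  add 128.0.0.0/1 -> H6 at depth 1
  ? 220.187.92.78  path d0:H6→d1:H6  best=H6
  add 0.40.182.0/24 -> H6 at depth 24
  add 176.8.48.96/28 -> H4 at depth 28
  del 176.8.48.96/28 (clear depth 28)
  add 0.40.176.0/20 -> H5 at depth 20
  add 176.8.48.0/24 -> H2 at depth 24
  del 0.40.176.0/20 (clear depth 20)
  ? 0.40.182.46  path d0:H6→d1:-→d2:-→d3:-→d4:-→d5:-→d6:-→d7:-→d8:H4→d9:-→d10:-→d11:-→d12:-→d13:-→d14:-→d15:-→d16:-→d17:-→d18:-→d19:-→d20:-→d21:-→d22:-→d23:-→d24:H6  best=H6
  ? 0.0.0.2  path d0:H6→d1:-→d2:-→d3:-→d4:-→d5:-→d6:-→d7:-→d8:H4→d9:-→d10:-  best=H4
  add 0.40.182.176/28 -> H3 at depth 28
  add 176.8.48.0/21 -> H3 at depth 21
  ? 142.31.108.94  path d0:H6→d1:H6→d2:-→d3:-→d4:-→d5:-  best=H6
  add 136.178.154.208/28 -> H0 at depth 28

== LOOKUPS ==
["no-route","no-route","H4","H4","H6","H6","H6","H6","H6","H4","H6"]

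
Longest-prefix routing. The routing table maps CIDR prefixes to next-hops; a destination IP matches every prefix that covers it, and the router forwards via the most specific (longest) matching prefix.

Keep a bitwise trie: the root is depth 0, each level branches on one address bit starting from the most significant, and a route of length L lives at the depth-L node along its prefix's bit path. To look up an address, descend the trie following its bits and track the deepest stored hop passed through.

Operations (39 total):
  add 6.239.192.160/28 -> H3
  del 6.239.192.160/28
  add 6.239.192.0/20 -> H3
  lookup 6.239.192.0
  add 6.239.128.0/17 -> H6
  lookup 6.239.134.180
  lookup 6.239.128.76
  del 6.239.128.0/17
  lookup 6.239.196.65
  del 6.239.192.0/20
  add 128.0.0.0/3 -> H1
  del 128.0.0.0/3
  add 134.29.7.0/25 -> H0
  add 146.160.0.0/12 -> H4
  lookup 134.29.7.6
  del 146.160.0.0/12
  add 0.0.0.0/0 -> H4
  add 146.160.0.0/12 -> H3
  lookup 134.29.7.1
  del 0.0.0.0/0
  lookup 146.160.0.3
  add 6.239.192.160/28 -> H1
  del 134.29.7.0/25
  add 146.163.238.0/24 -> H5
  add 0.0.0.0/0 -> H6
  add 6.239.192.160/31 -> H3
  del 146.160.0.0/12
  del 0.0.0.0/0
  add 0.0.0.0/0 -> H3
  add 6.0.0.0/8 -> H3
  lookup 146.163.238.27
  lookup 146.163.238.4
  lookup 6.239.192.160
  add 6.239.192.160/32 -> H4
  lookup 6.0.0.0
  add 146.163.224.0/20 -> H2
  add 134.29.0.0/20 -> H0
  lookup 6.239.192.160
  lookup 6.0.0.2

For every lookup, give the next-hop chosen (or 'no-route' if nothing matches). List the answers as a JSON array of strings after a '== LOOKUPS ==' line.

Apply in order:
  + 6.239.192.160/28 (H3) depth=28
  - 6.239.192.160/28 clear@28
  + 6.239.192.0/20 (H3) depth=20
  lookup 6.239.192.0: bits 000001101110111111000000 walk d0:-→d1:-→d2:-→d3:-→d4:-→d5:-→d6:-→d7:-→d8:-→d9:-→d10:-→d11:-→d12:-→d13:-→d14:-→d15:-→d16:-→d17:-→d18:-→d19:-→d20:H3→d21:-→d22:-→d23:-→d24:- -> H3
  + 6.239.128.0/17 (H6) depth=17
  lookup 6.239.134.180: bits 00000110111011111 walk d0:-→d1:-→d2:-→d3:-→d4:-→d5:-→d6:-→d7:-→d8:-→d9:-→d10:-→d11:-→d12:-→d13:-→d14:-→d15:-→d16:-→d17:H6 -> H6
  lookup 6.239.128.76: bits 00000110111011111 walk d0:-→d1:-→d2:-→d3:-→d4:-→d5:-→d6:-→d7:-→d8:-→d9:-→d10:-→d11:-→d12:-→d13:-→d14:-→d15:-→d16:-→d17:H6 -> H6
  - 6.239.128.0/17 clear@17
  lookup 6.239.196.65: bits 000001101110111111000 walk d0:-→d1:-→d2:-→d3:-→d4:-→d5:-→d6:-→d7:-→d8:-→d9:-→d10:-→d11:-→d12:-→d13:-→d14:-→d15:-→d16:-→d17:-→d18:-→d19:-→d20:H3→d21:- -> H3
  - 6.239.192.0/20 clear@20
  + 128.0.0.0/3 (H1) depth=3
  - 128.0.0.0/3 clear@3
  + 134.29.7.0/25 (H0) depth=25
  + 146.160.0.0/12 (H4) depth=12
  lookup 134.29.7.6: bits 1000011000011101000001110 walk d0:-→d1:-→d2:-→d3:-→d4:-→d5:-→d6:-→d7:-→d8:-→d9:-→d10:-→d11:-→d12:-→d13:-→d14:-→d15:-→d16:-→d17:-→d18:-→d19:-→d20:-→d21:-→d22:-→d23:-→d24:-→d25:H0 -> H0
  - 146.160.0.0/12 clear@12
  + 0.0.0.0/0 (H4) depth=0
  + 146.160.0.0/12 (H3) depth=12
  lookup 134.29.7.1: bits 1000011000011101000001110 walk d0:H4→d1:-→d2:-→d3:-→d4:-→d5:-→d6:-→d7:-→d8:-→d9:-→d10:-→d11:-→d12:-→d13:-→d14:-→d15:-→d16:-→d17:-→d18:-→d19:-→d20:-→d21:-→d22:-→d23:-→d24:-→d25:H0 -> H0
  - 0.0.0.0/0 clear@0
  lookup 146.160.0.3: bits 100100101010 walk d0:-→d1:-→d2:-→d3:-→d4:-→d5:-→d6:-→d7:-→d8:-→d9:-→d10:-→d11:-→d12:H3 -> H3
  + 6.239.192.160/28 (H1) depth=28
  - 134.29.7.0/25 clear@25
  + 146.163.238.0/24 (H5) depth=24
  + 0.0.0.0/0 (H6) depth=0
  + 6.239.192.160/31 (H3) depth=31
  - 146.160.0.0/12 clear@12
  - 0.0.0.0/0 clear@0
  + 0.0.0.0/0 (H3) depth=0
  + 6.0.0.0/8 (H3) depth=8
  lookup 146.163.238.27: bits 100100101010001111101110 walk d0:H3→d1:-→d2:-→d3:-→d4:-→d5:-→d6:-→d7:-→d8:-→d9:-→d10:-→d11:-→d12:-→d13:-→d14:-→d15:-→d16:-→d17:-→d18:-→d19:-→d20:-→d21:-→d22:-→d23:-→d24:H5 -> H5
  lookup 146.163.238.4: bits 100100101010001111101110 walk d0:H3→d1:-→d2:-→d3:-→d4:-→d5:-→d6:-→d7:-→d8:-→d9:-→d10:-→d11:-→d12:-→d13:-→d14:-→d15:-→d16:-→d17:-→d18:-→d19:-→d20:-→d21:-→d22:-→d23:-→d24:H5 -> H5
  lookup 6.239.192.160: bits 0000011011101111110000001010000 walk d0:H3→d1:-→d2:-→d3:-→d4:-→d5:-→d6:-→d7:-→d8:H3→d9:-→d10:-→d11:-→d12:-→d13:-→d14:-→d15:-→d16:-→d17:-→d18:-→d19:-→d20:-→d21:-→d22:-→d23:-→d24:-→d25:-→d26:-→d27:-→d28:H1→d29:-→d30:-→d31:H3 -> H3
  + 6.239.192.160/32 (H4) depth=32
  lookup 6.0.0.0: bits 00000110 walk d0:H3→d1:-→d2:-→d3:-→d4:-→d5:-→d6:-→d7:-→d8:H3 -> H3
  + 146.163.224.0/20 (H2) depth=20
  + 134.29.0.0/20 (H0) depth=20
  lookup 6.239.192.160: bits 00000110111011111100000010100000 walk d0:H3→d1:-→d2:-→d3:-→d4:-→d5:-→d6:-→d7:-→d8:H3→d9:-→d10:-→d11:-→d12:-→d13:-→d14:-→d15:-→d16:-→d17:-→d18:-→d19:-→d20:-→d21:-→d22:-→d23:-→d24:-→d25:-→d26:-→d27:-→d28:H1→d29:-→d30:-→d31:H3→d32:H4 -> H4
  lookup 6.0.0.2: bits 00000110 walk d0:H3→d1:-→d2:-→d3:-→d4:-→d5:-→d6:-→d7:-→d8:H3 -> H3

== LOOKUPS ==
["H3","H6","H6","H3","H0","H0","H3","H5","H5","H3","H3","H4","H3"]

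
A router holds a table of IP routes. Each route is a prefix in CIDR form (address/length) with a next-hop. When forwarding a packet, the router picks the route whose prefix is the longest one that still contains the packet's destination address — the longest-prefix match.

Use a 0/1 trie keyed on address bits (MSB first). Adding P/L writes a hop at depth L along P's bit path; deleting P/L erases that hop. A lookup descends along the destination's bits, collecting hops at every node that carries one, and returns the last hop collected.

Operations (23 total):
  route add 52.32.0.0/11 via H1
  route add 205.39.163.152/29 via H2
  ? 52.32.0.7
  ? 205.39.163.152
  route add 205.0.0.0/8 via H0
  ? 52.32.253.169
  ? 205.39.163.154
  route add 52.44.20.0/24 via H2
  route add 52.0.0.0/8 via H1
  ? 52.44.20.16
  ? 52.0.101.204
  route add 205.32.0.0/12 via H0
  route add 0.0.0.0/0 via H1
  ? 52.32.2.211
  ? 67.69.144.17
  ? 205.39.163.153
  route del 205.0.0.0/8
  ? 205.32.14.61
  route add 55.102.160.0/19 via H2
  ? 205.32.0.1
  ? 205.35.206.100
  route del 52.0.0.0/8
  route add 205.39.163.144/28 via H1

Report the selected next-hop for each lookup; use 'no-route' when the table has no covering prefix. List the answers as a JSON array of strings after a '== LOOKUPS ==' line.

Process each operation:
  + 52.32.0.0/11 (H1) depth=11
  + 205.39.163.152/29 (H2) depth=29
  ? 52.32.0.7  path d0:-→d1:-→d2:-→d3:-→d4:-→d5:-→d6:-→d7:-→d8:-→d9:-→d10:-→d11:H1  best=H1
  ? 205.39.163.152  path d0:-→d1:-→d2:-→d3:-→d4:-→d5:-→d6:-→d7:-→d8:-→d9:-→d10:-→d11:-→d12:-→d13:-→d14:-→d15:-→d16:-→d17:-→d18:-→d19:-→d20:-→d21:-→d22:-→d23:-→d24:-→d25:-→d26:-→d27:-→d28:-→d29:H2  best=H2
  + 205.0.0.0/8 (H0) depth=8
  ? 52.32.253.169  path d0:-→d1:-→d2:-→d3:-→d4:-→d5:-→d6:-→d7:-→d8:-→d9:-→d10:-→d11:H1  best=H1
  ? 205.39.163.154  path d0:-→d1:-→d2:-→d3:-→d4:-→d5:-→d6:-→d7:-→d8:H0→d9:-→d10:-→d11:-→d12:-→d13:-→d14:-→d15:-→d16:-→d17:-→d18:-→d19:-→d20:-→d21:-→d22:-→d23:-→d24:-→d25:-→d26:-→d27:-→d28:-→d29:H2  best=H2
  + 52.44.20.0/24 (H2) depth=24
  + 52.0.0.0/8 (H1) depth=8
  ? 52.44.20.16  path d0:-→d1:-→d2:-→d3:-→d4:-→d5:-→d6:-→d7:-→d8:H1→d9:-→d10:-→d11:H1→d12:-→d13:-→d14:-→d15:-→d16:-→d17:-→d18:-→d19:-→d20:-→d21:-→d22:-→d23:-→d24:H2  best=H2
  ? 52.0.101.204  path d0:-→d1:-→d2:-→d3:-→d4:-→d5:-→d6:-→d7:-→d8:H1→d9:-→d10:-  best=H1
  + 205.32.0.0/12 (H0) depth=12
  + 0.0.0.0/0 (H1) depth=0
  ? 52.32.2.211  path d0:H1→d1:-→d2:-→d3:-→d4:-→d5:-→d6:-→d7:-→d8:H1→d9:-→d10:-→d11:H1→d12:-  best=H1
  ? 67.69.144.17  path d0:H1→d1:-  best=H1
  ? 205.39.163.153  path d0:H1→d1:-→d2:-→d3:-→d4:-→d5:-→d6:-→d7:-→d8:H0→d9:-→d10:-→d11:-→d12:H0→d13:-→d14:-→d15:-→d16:-→d17:-→d18:-→d19:-→d20:-→d21:-→d22:-→d23:-→d24:-→d25:-→d26:-→d27:-→d28:-→d29:H2  best=H2
  - 205.0.0.0/8 clear@8
  ? 205.32.14.61  path d0:H1→d1:-→d2:-→d3:-→d4:-→d5:-→d6:-→d7:-→d8:-→d9:-→d10:-→d11:-→d12:H0→d13:-  best=H0
  + 55.102.160.0/19 (H2) depth=19
  ? 205.32.0.1  path d0:H1→d1:-→d2:-→d3:-→d4:-→d5:-→d6:-→d7:-→d8:-→d9:-→d10:-→d11:-→d12:H0→d13:-  best=H0
  ? 205.35.206.100  path d0:H1→d1:-→d2:-→d3:-→d4:-→d5:-→d6:-→d7:-→d8:-→d9:-→d10:-→d11:-→d12:H0→d13:-  best=H0
  - 52.0.0.0/8 clear@8
  + 205.39.163.144/28 (H1) depth=28

== LOOKUPS ==
["H1","H2","H1","H2","H2","H1","H1","H1","H2","H0","H0","H0"]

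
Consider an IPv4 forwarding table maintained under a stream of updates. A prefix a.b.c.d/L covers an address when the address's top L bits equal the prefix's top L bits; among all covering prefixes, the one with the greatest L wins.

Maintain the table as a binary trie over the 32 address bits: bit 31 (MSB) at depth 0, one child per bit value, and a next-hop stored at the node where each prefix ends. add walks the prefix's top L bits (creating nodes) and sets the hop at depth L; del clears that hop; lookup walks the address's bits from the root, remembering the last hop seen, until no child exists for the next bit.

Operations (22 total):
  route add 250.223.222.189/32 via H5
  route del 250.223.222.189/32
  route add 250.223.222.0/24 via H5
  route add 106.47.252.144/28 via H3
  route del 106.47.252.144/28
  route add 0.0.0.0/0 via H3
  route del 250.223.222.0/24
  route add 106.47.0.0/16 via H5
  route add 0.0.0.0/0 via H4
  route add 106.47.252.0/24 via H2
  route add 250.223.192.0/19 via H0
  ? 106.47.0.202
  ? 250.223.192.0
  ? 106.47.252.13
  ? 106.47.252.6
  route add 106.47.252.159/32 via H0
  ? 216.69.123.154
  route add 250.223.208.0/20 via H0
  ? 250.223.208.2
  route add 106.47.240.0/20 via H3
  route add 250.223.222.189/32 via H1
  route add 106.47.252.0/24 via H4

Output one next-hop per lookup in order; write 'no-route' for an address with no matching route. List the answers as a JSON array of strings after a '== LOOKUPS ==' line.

Apply in order:
  + 250.223.222.189/32 (H5) depth=32
  del 250.223.222.189/32 (clear depth 32)
  + 250.223.222.0/24 (H5) depth=24
  + 106.47.252.144/28 (H3) depth=28
  del 106.47.252.144/28 (clear depth 28)
  + 0.0.0.0/0 (H3) depth=0
  del 250.223.222.0/24 (clear depth 24)
  + 106.47.0.0/16 (H5) depth=16
  + 0.0.0.0/0 (H4) depth=0
  + 106.47.252.0/24 (H2) depth=24
  + 250.223.192.0/19 (H0) depth=19
  ? 106.47.0.202  path d0:H4→d1:-→d2:-→d3:-→d4:-→d5:-→d6:-→d7:-→d8:-→d9:-→d10:-→d11:-→d12:-→d13:-→d14:-→d15:-→d16:H5  best=H5
  ? 250.223.192.0  path d0:H4→d1:-→d2:-→d3:-→d4:-→d5:-→d6:-→d7:-→d8:-→d9:-→d10:-→d11:-→d12:-→d13:-→d14:-→d15:-→d16:-→d17:-→d18:-→d19:H0  best=H0
  ? 106.47.252.13  path d0:H4→d1:-→d2:-→d3:-→d4:-→d5:-→d6:-→d7:-→d8:-→d9:-→d10:-→d11:-→d12:-→d13:-→d14:-→d15:-→d16:H5→d17:-→d18:-→d19:-→d20:-→d21:-→d22:-→d23:-→d24:H2  best=H2
  ? 106.47.252.6  path d0:H4→d1:-→d2:-→d3:-→d4:-→d5:-→d6:-→d7:-→d8:-→d9:-→d10:-→d11:-→d12:-→d13:-→d14:-→d15:-→d16:H5→d17:-→d18:-→d19:-→d20:-→d21:-→d22:-→d23:-→d24:H2  best=H2
  + 106.47.252.159/32 (H0) depth=32
  ? 216.69.123.154  path d0:H4→d1:-→d2:-  best=H4
  + 250.223.208.0/20 (H0) depth=20
  ? 250.223.208.2  path d0:H4→d1:-→d2:-→d3:-→d4:-→d5:-→d6:-→d7:-→d8:-→d9:-→d10:-→d11:-→d12:-→d13:-→d14:-→d15:-→d16:-→d17:-→d18:-→d19:H0→d20:H0  best=H0
  + 106.47.240.0/20 (H3) depth=20
  + 250.223.222.189/32 (H1) depth=32
  + 106.47.252.0/24 (H4) depth=24

== LOOKUPS ==
["H5","H0","H2","H2","H4","H0"]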